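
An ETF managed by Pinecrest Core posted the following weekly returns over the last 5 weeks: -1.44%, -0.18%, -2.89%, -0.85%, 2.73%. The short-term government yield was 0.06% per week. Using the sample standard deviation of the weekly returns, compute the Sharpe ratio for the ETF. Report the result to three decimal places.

-0.282

μ = (-1.44 − 0.18 − 2.89 − 0.85 + 2.73) / 5 = -2.630 / 5 = -0.5260%
Sample σ = √[Σ(r − μ)² / 4] = √[17.2501 / 4] = √4.3125 = 2.0767%
Sharpe = (μ − rf) / σ = (-0.5260 − 0.06) / 2.0767 = -0.5860 / 2.0767 = -0.2822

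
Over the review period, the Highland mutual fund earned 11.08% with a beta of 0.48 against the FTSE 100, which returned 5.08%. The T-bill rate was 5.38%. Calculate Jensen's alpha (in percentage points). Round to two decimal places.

CAPM expected return = Rf + β(Rm − Rf) = 5.38% + 0.48 × (5.08% − 5.38%) = 5.38 + 0.48 × -0.30 = 5.2360%
Jensen's α = Rp − E[R] = 11.08% − 5.2360% = 5.8440

5.84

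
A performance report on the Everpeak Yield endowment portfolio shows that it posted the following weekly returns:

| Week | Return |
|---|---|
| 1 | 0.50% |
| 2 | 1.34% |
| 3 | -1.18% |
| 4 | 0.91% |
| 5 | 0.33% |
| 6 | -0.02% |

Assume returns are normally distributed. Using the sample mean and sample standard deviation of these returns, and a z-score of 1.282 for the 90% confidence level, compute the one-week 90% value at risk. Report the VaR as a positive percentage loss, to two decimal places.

Mean return μ = 1.880 / 6 = 0.3133%
Σ(r − μ)² = (0.5 − 0.3133)² + (1.34 − 0.3133)² + (-1.18 − 0.3133)² + … = 3.7863
sample σ = √(3.7863 / 5) = √0.7573 = 0.8702%
VaR = −(μ − z·σ) = −(0.3133 − 1.282 × 0.8702) = −(-0.8023) = 0.8023%

0.80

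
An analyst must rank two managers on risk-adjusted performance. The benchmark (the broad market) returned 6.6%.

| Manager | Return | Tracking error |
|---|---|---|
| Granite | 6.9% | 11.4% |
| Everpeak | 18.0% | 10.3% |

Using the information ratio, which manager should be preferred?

Everpeak

Granite: IR = (6.9% − 6.6%) / 11.4% = 0.026
Everpeak: IR = (18.0% − 6.6%) / 10.3% = 1.107
Highest: Everpeak (1.107).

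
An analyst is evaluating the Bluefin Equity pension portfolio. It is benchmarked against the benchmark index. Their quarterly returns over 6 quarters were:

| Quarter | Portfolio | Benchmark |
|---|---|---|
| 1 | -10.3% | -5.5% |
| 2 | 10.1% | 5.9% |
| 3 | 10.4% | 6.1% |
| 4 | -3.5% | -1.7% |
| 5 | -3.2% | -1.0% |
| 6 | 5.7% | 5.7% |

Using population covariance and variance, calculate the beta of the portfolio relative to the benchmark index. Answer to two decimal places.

r̄p = 1.5333%,  r̄m = 1.5833%
Cov = Σ(rp − r̄p)(rm − r̄m) / 6 = 34.4589
Var(rm) = Σ(rm − r̄m)² / 6 = 20.6014
β = Cov / Var = 34.4589 / 20.6014 = 1.6726

1.67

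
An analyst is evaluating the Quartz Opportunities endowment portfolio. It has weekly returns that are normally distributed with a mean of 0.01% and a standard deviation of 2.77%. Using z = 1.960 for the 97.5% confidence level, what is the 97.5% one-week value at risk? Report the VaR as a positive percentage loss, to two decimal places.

5.42

VaR (as % loss) = −(μ − z·σ) = −(0.01% − 1.960 × 2.77%) = −(-5.4192%) = 5.4192%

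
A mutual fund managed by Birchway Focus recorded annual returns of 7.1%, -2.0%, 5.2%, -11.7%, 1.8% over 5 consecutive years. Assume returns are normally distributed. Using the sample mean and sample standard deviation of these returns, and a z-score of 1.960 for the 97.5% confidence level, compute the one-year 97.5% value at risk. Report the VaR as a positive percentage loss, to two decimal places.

Mean return r̄ = 0.40 / 5 = 0.0800%
Σ(r − r̄)² = 221.5480; sample σ = √(221.5480/4) = 7.4422%
VaR = −(r̄ − z·σ) = −(0.0800 − 1.960 × 7.4422) = −(-14.5067) = 14.5067%

14.51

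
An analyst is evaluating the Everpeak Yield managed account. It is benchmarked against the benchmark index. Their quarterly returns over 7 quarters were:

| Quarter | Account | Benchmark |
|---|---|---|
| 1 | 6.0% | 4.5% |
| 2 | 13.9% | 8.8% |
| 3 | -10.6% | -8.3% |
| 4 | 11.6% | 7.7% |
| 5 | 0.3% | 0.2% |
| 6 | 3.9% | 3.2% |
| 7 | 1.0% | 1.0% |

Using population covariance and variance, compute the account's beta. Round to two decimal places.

r̄p = 3.7286%,  r̄m = 2.4429%
Cov = Σ(rp − r̄p)(rm − r̄m) / 7 = 39.4859
Var(rm) = Σ(rm − r̄m)² / 7 = 27.9110
β = Cov / Var = 39.4859 / 27.9110 = 1.4147

1.41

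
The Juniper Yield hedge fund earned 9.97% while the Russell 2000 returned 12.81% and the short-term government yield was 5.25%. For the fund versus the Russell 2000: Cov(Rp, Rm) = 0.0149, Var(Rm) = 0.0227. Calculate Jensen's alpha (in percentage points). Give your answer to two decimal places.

β = Cov / Var = 0.0149 / 0.0227 = 0.6564
E[R] = Rf + β(Rm − Rf) = 5.25% + 0.6564 × (12.81% − 5.25%) = 10.2124%
α = Rp − E[R] = 9.97% − 10.2124% = -0.2424

-0.24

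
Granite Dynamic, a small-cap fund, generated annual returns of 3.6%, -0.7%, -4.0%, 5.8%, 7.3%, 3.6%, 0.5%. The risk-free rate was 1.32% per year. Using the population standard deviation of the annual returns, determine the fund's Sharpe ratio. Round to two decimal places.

0.27

r̄ = (3.6 − 0.7 − 4 + 5.8 + 7.3 + 3.6 + 0.5) / 7 = 16.10 / 7 = 2.3000%
Σ(r − r̄)² = 92.5600; population σ = √(92.5600/7) = 3.6363%
Sharpe = (r̄ − rf) / σ = (2.3000 − 1.32) / 3.6363 = 0.9800 / 3.6363 = 0.2695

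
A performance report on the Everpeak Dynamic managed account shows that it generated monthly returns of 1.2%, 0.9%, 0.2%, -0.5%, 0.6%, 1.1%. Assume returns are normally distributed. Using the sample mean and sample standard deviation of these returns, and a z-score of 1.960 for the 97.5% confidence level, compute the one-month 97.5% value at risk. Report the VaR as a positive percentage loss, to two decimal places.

0.68

r̄ = (1.2 + 0.9 + 0.2 − 0.5 + 0.6 + 1.1) / 6 = 3.50 / 6 = 0.5833%
Σ(r − r̄)² = (1.2 − 0.5833)² + (0.9 − 0.5833)² + … = 2.0683
σ = √[2.0683 / 5] = 0.6432%
VaR = −(r̄ − z·σ) = −(0.5833 − 1.960 × 0.6432) = −(-0.6774) = 0.6774%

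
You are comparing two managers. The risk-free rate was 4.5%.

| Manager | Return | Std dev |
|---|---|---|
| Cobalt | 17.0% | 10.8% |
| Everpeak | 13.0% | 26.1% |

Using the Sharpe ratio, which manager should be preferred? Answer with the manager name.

Cobalt: Sharpe ratio = (17.0% − 4.5%) / 10.8% = 1.157
Everpeak: Sharpe ratio = (13.0% − 4.5%) / 26.1% = 0.326
Highest: Cobalt (1.157).

Cobalt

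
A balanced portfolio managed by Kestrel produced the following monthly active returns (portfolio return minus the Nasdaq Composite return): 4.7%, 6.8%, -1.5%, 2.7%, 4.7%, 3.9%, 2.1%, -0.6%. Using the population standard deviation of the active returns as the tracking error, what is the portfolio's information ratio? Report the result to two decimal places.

r̄ = (4.7 + 6.8 − 1.5 + 2.7 + 4.7 + 3.9 + 2.1 − 0.6) / 8 = 22.80 / 8 = 2.8500%
Σ(r − r̄)² = 54.9600; population σ = √(54.9600/8) = 2.6211%
IR = r̄ / tracking error = 2.8500 / 2.6211 = 1.0873

1.09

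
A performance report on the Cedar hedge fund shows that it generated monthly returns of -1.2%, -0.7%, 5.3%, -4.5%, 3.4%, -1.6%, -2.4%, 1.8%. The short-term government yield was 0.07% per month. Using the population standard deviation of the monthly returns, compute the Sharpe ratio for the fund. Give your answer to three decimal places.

r̄ = (-1.2 − 0.7 + 5.3 − 4.5 + 3.4 − 1.6 − 2.4 + 1.8) / 8 = 0.10 / 8 = 0.0125%
Σ(r − r̄)² = 73.3888; population σ = √(73.3888/8) = 3.0288%
Sharpe = (r̄ − rf) / σ = (0.0125 − 0.07) / 3.0288 = -0.0575 / 3.0288 = -0.0190

-0.019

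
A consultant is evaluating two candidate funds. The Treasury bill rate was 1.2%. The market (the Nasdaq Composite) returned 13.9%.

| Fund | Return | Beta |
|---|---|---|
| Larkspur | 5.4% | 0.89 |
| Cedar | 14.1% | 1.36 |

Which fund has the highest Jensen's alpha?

Cedar

Larkspur: α = 5.4% − [1.2% + 0.89 × (13.9% − 1.2%)] = -7.103
Cedar: α = 14.1% − [1.2% + 1.36 × (13.9% − 1.2%)] = -4.372
Highest: Cedar (-4.372).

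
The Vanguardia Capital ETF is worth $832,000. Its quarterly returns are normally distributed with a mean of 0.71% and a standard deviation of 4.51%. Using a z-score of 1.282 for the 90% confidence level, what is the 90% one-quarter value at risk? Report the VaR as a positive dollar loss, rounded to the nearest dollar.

$42,198

Return at the 90% tail: μ − z·σ = 0.71% − 1.282 × 4.51% = 0.71 − 5.78182 = -5.07182%
VaR = −(-5.07182%) × $832,000 = 5.07182% × $832,000 = $42,198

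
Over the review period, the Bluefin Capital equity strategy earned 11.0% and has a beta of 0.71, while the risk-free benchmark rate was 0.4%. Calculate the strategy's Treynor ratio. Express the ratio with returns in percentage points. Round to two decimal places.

14.93

Treynor = (Rp − Rf) / β = (11.0% − 0.4%) / 0.71 = 10.60 / 0.71 = 14.9296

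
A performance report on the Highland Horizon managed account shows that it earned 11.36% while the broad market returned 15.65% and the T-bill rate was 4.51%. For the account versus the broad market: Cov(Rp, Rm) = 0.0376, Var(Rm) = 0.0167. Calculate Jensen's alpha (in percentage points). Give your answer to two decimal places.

β = Cov / Var = 0.0376 / 0.0167 = 2.2515
E[R] = Rf + β(Rm − Rf) = 4.51% + 2.2515 × (15.65% − 4.51%) = 29.5917%
α = Rp − E[R] = 11.36% − 29.5917% = -18.2317

-18.23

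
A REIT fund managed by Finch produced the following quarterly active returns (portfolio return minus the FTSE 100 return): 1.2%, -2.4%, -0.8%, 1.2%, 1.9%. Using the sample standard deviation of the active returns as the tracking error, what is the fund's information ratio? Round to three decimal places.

r̄ = (1.2 − 2.4 − 0.8 + 1.2 + 1.9) / 5 = 1.10 / 5 = 0.2200%
Σ(r − r̄)² = 12.6480; sample σ = √(12.6480/4) = 1.7782%
IR = r̄ / tracking error = 0.2200 / 1.7782 = 0.1237

0.124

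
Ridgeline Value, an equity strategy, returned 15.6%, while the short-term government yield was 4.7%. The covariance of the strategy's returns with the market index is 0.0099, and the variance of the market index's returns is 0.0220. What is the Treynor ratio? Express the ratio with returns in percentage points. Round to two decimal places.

β = Cov / Var = 0.0099 / 0.0220 = 0.4500
Treynor = (Rp − Rf) / β = (15.6% − 4.7%) / 0.4500 = 10.90 / 0.4500 = 24.2222

24.22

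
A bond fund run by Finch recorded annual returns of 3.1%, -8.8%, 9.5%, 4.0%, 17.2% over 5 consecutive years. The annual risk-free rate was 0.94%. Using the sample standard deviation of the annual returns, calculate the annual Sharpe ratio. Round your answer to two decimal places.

μ = (3.1 − 8.8 + 9.5 + 4 + 17.2) / 5 = 5.0000%
Σ(r − μ)² = 364.1400; sample σ = √(364.1400/4) = 9.5412%
Sharpe = (μ − rf) / σ = (5.0000 − 0.94) / 9.5412 = 4.0600 / 9.5412 = 0.4255

0.43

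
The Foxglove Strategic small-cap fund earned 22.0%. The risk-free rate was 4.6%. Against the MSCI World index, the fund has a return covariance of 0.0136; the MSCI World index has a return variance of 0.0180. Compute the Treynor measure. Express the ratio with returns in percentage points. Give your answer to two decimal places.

β = Cov / Var = 0.0136 / 0.0180 = 0.7556
Treynor = (Rp − Rf) / β = (22.0% − 4.6%) / 0.7556 = 17.40 / 0.7556 = 23.0281

23.03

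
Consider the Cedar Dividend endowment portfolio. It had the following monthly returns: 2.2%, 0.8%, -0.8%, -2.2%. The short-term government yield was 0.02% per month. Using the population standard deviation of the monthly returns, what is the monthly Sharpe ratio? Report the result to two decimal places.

Mean return r̄ = 0.00 / 4 = 0.0000%
Σ(r − r̄)² = (2.2 − 0.0000)² + (0.8 − 0.0000)² + (-0.8 − 0.0000)² + … = 10.9600
σ = √[10.9600 / 4] = 1.6553%
Sharpe = (r̄ − rf) / σ = (0.0000 − 0.02) / 1.6553 = -0.0200 / 1.6553 = -0.0121

-0.01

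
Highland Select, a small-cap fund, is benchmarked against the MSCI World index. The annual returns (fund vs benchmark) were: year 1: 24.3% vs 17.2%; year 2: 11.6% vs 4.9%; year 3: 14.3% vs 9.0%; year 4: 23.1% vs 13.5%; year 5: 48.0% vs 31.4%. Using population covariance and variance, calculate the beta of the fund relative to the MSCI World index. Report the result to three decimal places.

1.399

r̄p = 24.2600%,  r̄m = 15.2000%
Cov = Σ(rp − r̄p)(rm − r̄m) / 5 = 115.7580
Var(rm) = Σ(rm − r̄m)² / 5 = 82.7720
β = Cov / Var = 115.7580 / 82.7720 = 1.3985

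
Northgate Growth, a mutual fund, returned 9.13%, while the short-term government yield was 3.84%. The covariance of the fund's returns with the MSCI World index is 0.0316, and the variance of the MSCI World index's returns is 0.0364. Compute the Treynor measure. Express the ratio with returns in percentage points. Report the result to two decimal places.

β = Cov / Var = 0.0316 / 0.0364 = 0.8681
Treynor = (Rp − Rf) / β = (9.13% − 3.84%) / 0.8681 = 5.29 / 0.8681 = 6.0938

6.09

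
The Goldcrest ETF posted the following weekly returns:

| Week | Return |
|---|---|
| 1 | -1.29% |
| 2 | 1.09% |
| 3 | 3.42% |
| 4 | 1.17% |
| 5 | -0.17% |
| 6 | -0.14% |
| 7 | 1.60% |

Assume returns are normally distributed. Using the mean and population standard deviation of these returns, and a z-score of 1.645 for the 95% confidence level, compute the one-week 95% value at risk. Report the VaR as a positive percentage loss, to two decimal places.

μ = (-1.29 + 1.09 + 3.42 + 1.17 − 0.17 − 0.14 + 1.6) / 7 = 0.8114%
Σ(r − μ)² = 13.9171; population σ = √(13.9171/7) = 1.4100%
VaR = −(μ − z·σ) = −(0.8114 − 1.645 × 1.4100) = −(-1.5081) = 1.5081%

1.51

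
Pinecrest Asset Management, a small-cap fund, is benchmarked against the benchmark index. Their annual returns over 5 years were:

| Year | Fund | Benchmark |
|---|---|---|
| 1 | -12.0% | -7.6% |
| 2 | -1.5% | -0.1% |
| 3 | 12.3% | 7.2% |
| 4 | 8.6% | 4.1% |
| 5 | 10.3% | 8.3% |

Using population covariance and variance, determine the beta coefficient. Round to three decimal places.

r̄p = 3.5400%,  r̄m = 2.3800%
Cov = Σ(rp − r̄p)(rm − r̄m) / 5 = 51.7068
Var(rm) = Σ(rm − r̄m)² / 5 = 33.3976
β = Cov / Var = 51.7068 / 33.3976 = 1.5482

1.548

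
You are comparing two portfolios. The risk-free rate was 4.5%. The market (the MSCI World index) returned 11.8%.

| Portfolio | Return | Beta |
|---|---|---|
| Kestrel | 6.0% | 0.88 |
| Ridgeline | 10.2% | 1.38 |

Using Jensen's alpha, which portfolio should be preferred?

Ridgeline

Kestrel: α = 6.0% − [4.5% + 0.88 × (11.8% − 4.5%)] = -4.924
Ridgeline: α = 10.2% − [4.5% + 1.38 × (11.8% − 4.5%)] = -4.374
Highest: Ridgeline (-4.374).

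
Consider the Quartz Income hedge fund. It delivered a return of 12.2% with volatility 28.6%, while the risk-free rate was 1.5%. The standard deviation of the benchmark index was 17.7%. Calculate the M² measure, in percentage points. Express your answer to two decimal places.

8.12

Sharpe = (Rp − Rf) / σp = (12.2% − 1.5%) / 28.6% = 0.3741
M² = Rf + Sharpe × σm = 1.5% + 0.3741 × 17.7% = 8.1216%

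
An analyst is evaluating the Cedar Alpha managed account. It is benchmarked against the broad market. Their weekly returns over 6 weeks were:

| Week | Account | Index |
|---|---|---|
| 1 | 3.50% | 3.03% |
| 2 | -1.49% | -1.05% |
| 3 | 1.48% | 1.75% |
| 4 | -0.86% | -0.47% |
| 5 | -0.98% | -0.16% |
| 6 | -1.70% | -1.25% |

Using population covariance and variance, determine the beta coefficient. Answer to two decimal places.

1.20

r̄p = -0.0083%,  r̄m = 0.3083%
Cov = Σ(rp − r̄p)(rm − r̄m) / 6 = 2.9102
Var(rm) = Σ(rm − r̄m)² / 6 = 2.4307
β = Cov / Var = 2.9102 / 2.4307 = 1.1973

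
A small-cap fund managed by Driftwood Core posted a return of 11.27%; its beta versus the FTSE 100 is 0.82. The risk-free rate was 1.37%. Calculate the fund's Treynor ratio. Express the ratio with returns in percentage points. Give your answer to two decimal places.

12.07

Treynor = (Rp − Rf) / β = (11.27% − 1.37%) / 0.82 = 9.90 / 0.82 = 12.0732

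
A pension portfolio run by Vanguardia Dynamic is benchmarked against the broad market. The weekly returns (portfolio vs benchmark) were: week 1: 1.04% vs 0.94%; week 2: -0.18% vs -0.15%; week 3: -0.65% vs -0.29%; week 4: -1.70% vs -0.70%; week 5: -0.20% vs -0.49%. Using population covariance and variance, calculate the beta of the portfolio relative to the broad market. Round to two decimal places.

r̄p = -0.3380%,  r̄m = -0.1380%
Cov = Σ(rp − r̄p)(rm − r̄m) / 5 = 0.4496
Var(rm) = Σ(rm − r̄m)² / 5 = 0.3250
β = Cov / Var = 0.4496 / 0.3250 = 1.3834

1.38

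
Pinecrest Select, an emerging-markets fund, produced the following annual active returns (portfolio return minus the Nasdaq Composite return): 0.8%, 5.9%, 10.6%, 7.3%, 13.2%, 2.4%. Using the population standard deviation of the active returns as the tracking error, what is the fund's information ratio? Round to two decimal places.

Mean return μ = 40.20 / 6 = 6.7000%
Σ(r − μ)² = (0.8 − 6.7000)² + (5.9 − 6.7000)² + (10.6 − 6.7000)² + … = 111.7600
population σ = √(111.7600 / 6) = √18.6267 = 4.3159%
IR = μ / tracking error = 6.7000 / 4.3159 = 1.5524

1.55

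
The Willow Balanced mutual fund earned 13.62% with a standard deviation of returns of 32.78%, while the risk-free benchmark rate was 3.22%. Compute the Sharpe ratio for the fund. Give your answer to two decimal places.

0.32

Sharpe = (Rp − Rf) / σp = (13.62% − 3.22%) / 32.78% = 10.40% / 32.78% = 0.3173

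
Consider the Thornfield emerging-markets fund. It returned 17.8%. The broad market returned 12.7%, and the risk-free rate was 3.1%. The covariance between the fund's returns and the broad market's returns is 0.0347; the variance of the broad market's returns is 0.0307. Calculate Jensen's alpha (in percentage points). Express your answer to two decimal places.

3.85

β = Cov / Var = 0.0347 / 0.0307 = 1.1303
E[R] = Rf + β(Rm − Rf) = 3.1% + 1.1303 × (12.7% − 3.1%) = 13.9509%
α = Rp − E[R] = 17.8% − 13.9509% = 3.8491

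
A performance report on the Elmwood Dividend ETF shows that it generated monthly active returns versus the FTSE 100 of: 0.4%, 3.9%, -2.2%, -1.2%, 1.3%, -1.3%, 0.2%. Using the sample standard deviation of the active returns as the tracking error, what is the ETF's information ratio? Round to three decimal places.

Mean return μ = 1.10 / 7 = 0.1571%
Σ(r − μ)² = (0.4 − 0.1571)² + (3.9 − 0.1571)² + … = 24.8971
sample σ = √(24.8971 / 6) = √4.1495 = 2.0370%
IR = μ / tracking error = 0.1571 / 2.0370 = 0.0771

0.077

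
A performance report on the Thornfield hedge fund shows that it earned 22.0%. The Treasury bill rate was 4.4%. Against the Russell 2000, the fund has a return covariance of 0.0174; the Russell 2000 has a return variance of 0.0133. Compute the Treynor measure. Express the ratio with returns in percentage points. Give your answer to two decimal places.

13.45

β = Cov / Var = 0.0174 / 0.0133 = 1.3083
Treynor = (Rp − Rf) / β = (22.0% − 4.4%) / 1.3083 = 17.60 / 1.3083 = 13.4526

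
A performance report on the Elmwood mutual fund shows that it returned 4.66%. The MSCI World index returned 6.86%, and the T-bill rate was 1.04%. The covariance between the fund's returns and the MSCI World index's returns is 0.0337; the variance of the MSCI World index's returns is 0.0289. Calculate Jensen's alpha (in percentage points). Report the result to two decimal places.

-3.17

β = Cov / Var = 0.0337 / 0.0289 = 1.1661
E[R] = Rf + β(Rm − Rf) = 1.04% + 1.1661 × (6.86% − 1.04%) = 7.8267%
α = Rp − E[R] = 4.66% − 7.8267% = -3.1667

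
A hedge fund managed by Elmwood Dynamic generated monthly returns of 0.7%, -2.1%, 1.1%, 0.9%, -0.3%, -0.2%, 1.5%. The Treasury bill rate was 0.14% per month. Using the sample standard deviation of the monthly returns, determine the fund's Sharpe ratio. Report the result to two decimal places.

0.07

r̄ = (0.7 − 2.1 + 1.1 + 0.9 − 0.3 − 0.2 + 1.5) / 7 = 0.2286%
Sample σ = √[Σ(r − r̄)² / 6] = √[8.9343 / 6] = √1.4891 = 1.2203%
Sharpe = (r̄ − rf) / σ = (0.2286 − 0.14) / 1.2203 = 0.0886 / 1.2203 = 0.0726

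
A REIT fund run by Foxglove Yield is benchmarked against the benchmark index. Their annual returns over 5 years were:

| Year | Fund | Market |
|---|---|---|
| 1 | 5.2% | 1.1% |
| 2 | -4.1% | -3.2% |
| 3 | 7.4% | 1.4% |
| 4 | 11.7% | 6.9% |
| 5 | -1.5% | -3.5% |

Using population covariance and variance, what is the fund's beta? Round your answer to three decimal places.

1.463

r̄p = 3.7400%,  r̄m = 0.5400%
Cov = Σ(rp − r̄p)(rm − r̄m) / 5 = 21.0164
Var(rm) = Σ(rm − r̄m)² / 5 = 14.3624
β = Cov / Var = 21.0164 / 14.3624 = 1.4633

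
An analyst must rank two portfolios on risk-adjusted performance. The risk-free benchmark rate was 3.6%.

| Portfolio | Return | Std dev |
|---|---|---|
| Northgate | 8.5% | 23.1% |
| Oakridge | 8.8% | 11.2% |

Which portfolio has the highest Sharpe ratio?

Oakridge

Northgate: Sharpe ratio = (8.5% − 3.6%) / 23.1% = 0.212
Oakridge: Sharpe ratio = (8.8% − 3.6%) / 11.2% = 0.464
Highest: Oakridge (0.464).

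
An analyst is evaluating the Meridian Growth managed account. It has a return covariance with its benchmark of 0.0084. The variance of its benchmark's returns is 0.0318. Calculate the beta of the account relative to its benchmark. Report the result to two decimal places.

0.26

β = Cov(Rp, Rm) / Var(Rm) = 0.0084 / 0.0318 = 0.2642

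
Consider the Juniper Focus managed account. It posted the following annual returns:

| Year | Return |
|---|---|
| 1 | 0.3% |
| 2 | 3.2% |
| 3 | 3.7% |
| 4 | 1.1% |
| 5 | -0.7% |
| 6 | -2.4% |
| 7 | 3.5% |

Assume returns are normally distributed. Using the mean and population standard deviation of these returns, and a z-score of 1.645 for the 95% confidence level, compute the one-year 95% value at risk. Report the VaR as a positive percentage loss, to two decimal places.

2.32

μ = (0.3 + 3.2 + 3.7 + 1.1 − 0.7 − 2.4 + 3.5) / 7 = 1.2429%
Population σ = √[Σ(r − μ)² / 7] = √[32.9171 / 7] = √4.7024 = 2.1685%
VaR = −(μ − z·σ) = −(1.2429 − 1.645 × 2.1685) = −(-2.3243) = 2.3243%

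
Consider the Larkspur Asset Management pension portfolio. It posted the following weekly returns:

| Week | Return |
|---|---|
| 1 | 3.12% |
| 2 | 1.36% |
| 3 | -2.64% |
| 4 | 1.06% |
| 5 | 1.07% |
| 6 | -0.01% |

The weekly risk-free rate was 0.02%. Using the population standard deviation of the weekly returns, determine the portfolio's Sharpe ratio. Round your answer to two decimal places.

0.37

μ = (3.12 + 1.36 − 2.64 + 1.06 + 1.07 − 0.01) / 6 = 3.960 / 6 = 0.6600%
Σ(r − μ)² = (3.12 − 0.6600)² + (1.36 − 0.6600)² + … = 18.2086
σ = √[18.2086 / 6] = 1.7421%
Sharpe = (μ − rf) / σ = (0.6600 − 0.02) / 1.7421 = 0.6400 / 1.7421 = 0.3674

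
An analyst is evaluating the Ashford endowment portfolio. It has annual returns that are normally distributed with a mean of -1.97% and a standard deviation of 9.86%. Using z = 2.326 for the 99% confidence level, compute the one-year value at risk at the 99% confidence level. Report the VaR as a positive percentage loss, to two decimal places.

VaR (as % loss) = −(μ − z·σ) = −(-1.97% − 2.326 × 9.86%) = −(-24.90436%) = 24.90436%

24.90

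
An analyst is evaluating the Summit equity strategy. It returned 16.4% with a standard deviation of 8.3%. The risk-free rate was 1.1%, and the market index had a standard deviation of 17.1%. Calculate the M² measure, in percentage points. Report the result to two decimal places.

32.62

Sharpe = (Rp − Rf) / σp = (16.4% − 1.1%) / 8.3% = 1.8434
M² = Rf + Sharpe × σm = 1.1% + 1.8434 × 17.1% = 32.6221%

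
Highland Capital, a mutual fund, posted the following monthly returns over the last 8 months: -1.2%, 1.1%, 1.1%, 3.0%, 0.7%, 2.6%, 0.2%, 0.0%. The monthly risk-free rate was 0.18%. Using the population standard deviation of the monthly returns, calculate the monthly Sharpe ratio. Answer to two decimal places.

0.59

r̄ = (-1.2 + 1.1 + 1.1 + 3 + 0.7 + 2.6 + 0.2 + 0) / 8 = 7.50 / 8 = 0.9375%
Population std dev = √[13.1188 / 8] = 1.2806%
Sharpe = (r̄ − rf) / σ = (0.9375 − 0.18) / 1.2806 = 0.7575 / 1.2806 = 0.5915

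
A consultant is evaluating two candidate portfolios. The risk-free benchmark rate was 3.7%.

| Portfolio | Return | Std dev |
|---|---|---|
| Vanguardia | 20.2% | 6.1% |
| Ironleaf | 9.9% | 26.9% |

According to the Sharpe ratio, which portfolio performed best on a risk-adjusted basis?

Vanguardia: Sharpe ratio = (20.2% − 3.7%) / 6.1% = 2.705
Ironleaf: Sharpe ratio = (9.9% − 3.7%) / 26.9% = 0.230
Highest: Vanguardia (2.705).

Vanguardia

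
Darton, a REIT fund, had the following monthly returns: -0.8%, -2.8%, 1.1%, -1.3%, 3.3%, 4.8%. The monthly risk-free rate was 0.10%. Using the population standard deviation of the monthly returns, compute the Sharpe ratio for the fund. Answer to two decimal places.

0.23

μ = (-0.8 − 2.8 + 1.1 − 1.3 + 3.3 + 4.8) / 6 = 4.30 / 6 = 0.7167%
Population std dev = √[42.2283 / 6] = 2.6529%
Sharpe = (μ − rf) / σ = (0.7167 − 0.1) / 2.6529 = 0.6167 / 2.6529 = 0.2325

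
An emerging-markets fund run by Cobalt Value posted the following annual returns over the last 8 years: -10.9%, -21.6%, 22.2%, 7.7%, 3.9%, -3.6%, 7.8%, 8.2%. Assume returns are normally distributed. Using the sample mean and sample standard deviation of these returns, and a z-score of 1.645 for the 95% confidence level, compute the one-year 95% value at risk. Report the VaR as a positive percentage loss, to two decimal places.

r̄ = (-10.9 − 21.6 + 22.2 + 7.7 + 3.9 − 3.6 + 7.8 + 8.2) / 8 = 13.70 / 8 = 1.7125%
Sample std dev = √[1270.2888 / 7] = 13.4711%
VaR = −(r̄ − z·σ) = −(1.7125 − 1.645 × 13.4711) = −(-20.4475) = 20.4475%

20.45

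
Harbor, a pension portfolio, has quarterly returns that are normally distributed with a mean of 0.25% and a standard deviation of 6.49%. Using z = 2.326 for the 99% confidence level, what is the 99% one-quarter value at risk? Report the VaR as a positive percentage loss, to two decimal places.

14.85

VaR (as % loss) = −(μ − z·σ) = −(0.25% − 2.326 × 6.49%) = −(-14.84574%) = 14.84574%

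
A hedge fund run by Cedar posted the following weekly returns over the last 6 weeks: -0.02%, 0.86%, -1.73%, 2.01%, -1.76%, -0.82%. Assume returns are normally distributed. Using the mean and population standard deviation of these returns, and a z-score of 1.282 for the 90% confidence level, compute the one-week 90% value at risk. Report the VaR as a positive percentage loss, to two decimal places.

r̄ = (-0.02 + 0.86 − 1.73 + 2.01 − 1.76 − 0.82) / 6 = -0.2433%
Σ(r − r̄)² = 11.1877; population σ = √(11.1877/6) = 1.3655%
VaR = −(r̄ − z·σ) = −(-0.2433 − 1.282 × 1.3655) = −(-1.9939) = 1.9939%

1.99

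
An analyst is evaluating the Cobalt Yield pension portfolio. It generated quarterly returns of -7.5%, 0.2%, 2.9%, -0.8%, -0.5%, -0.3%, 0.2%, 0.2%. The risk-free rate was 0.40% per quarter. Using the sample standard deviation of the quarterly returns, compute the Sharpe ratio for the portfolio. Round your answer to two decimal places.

-0.37

μ = (-7.5 + 0.2 + 2.9 − 0.8 − 0.5 − 0.3 + 0.2 + 0.2) / 8 = -5.60 / 8 = -0.7000%
Sample σ = √[Σ(r − μ)² / 7] = √[61.8400 / 7] = √8.8343 = 2.9723%
Sharpe = (μ − rf) / σ = (-0.7000 − 0.4) / 2.9723 = -1.1000 / 2.9723 = -0.3701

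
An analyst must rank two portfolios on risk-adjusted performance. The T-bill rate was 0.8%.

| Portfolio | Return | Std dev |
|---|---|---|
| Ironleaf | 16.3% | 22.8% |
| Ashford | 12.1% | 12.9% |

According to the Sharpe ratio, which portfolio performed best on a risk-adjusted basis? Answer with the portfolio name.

Ironleaf: Sharpe ratio = (16.3% − 0.8%) / 22.8% = 0.680
Ashford: Sharpe ratio = (12.1% − 0.8%) / 12.9% = 0.876
Highest: Ashford (0.876).

Ashford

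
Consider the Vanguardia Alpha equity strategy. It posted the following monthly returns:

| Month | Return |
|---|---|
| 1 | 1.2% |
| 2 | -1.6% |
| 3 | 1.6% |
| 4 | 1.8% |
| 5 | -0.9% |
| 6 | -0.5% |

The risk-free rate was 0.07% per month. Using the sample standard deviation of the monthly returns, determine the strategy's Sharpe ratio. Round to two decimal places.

r̄ = (1.2 − 1.6 + 1.6 + 1.8 − 0.9 − 0.5) / 6 = 1.60 / 6 = 0.2667%
Sample std dev = √[10.4333 / 5] = 1.4445%
Sharpe = (r̄ − rf) / σ = (0.2667 − 0.07) / 1.4445 = 0.1967 / 1.4445 = 0.1362

0.14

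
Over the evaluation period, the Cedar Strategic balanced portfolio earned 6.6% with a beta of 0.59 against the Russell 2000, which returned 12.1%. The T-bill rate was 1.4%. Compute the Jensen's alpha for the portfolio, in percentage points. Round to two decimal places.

CAPM expected return = Rf + β(Rm − Rf) = 1.4% + 0.59 × (12.1% − 1.4%) = 1.4 + 0.59 × 10.70 = 7.7130%
Jensen's α = Rp − E[R] = 6.6% − 7.7130% = -1.1130

-1.11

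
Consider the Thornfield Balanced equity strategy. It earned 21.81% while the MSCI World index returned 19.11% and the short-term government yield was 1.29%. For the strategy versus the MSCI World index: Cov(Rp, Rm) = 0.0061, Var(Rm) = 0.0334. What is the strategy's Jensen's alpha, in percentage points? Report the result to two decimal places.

17.27

β = Cov / Var = 0.0061 / 0.0334 = 0.1826
E[R] = Rf + β(Rm − Rf) = 1.29% + 0.1826 × (19.11% − 1.29%) = 4.5439%
α = Rp − E[R] = 21.81% − 4.5439% = 17.2661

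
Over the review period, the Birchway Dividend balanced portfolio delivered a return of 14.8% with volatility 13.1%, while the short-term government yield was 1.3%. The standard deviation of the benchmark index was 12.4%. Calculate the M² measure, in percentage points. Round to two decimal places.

Sharpe = (Rp − Rf) / σp = (14.8% − 1.3%) / 13.1% = 1.0305
M² = Rf + Sharpe × σm = 1.3% + 1.0305 × 12.4% = 14.0782%

14.08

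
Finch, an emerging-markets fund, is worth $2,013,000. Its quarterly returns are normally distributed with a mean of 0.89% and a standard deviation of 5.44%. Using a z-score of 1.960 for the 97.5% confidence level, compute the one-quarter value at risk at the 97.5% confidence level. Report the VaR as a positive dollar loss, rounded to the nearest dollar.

Return at the 97.5% tail: μ − z·σ = 0.89% − 1.960 × 5.44% = 0.89 − 10.6624 = -9.7724%
VaR = −(-9.7724%) × $2,013,000 = 9.7724% × $2,013,000 = $196,718

$196,718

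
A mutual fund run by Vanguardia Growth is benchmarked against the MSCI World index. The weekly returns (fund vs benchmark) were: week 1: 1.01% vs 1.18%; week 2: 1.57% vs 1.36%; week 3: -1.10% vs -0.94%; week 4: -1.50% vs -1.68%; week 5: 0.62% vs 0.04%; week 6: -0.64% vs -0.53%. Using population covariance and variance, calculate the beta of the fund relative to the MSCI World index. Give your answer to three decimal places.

1.009

r̄p = -0.0067%,  r̄m = -0.0950%
Cov = Σ(rp − r̄p)(rm − r̄m) / 6 = 1.2069
Var(rm) = Σ(rm − r̄m)² / 6 = 1.1961
β = Cov / Var = 1.2069 / 1.1961 = 1.0090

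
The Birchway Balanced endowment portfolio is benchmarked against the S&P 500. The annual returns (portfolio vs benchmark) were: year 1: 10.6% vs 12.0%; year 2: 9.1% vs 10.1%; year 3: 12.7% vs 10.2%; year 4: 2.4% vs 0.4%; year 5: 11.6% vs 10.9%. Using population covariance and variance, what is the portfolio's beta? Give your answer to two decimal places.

r̄p = 9.2800%,  r̄m = 8.7200%
Cov = Σ(rp − r̄p)(rm − r̄m) / 5 = 14.2884
Var(rm) = Σ(rm − r̄m)² / 5 = 17.7656
β = Cov / Var = 14.2884 / 17.7656 = 0.8043

0.80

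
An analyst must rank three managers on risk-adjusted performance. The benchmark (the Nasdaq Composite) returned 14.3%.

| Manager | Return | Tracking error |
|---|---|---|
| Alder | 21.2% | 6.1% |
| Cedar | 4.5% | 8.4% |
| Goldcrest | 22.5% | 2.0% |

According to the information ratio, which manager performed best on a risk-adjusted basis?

Alder: IR = (21.2% − 14.3%) / 6.1% = 1.131
Cedar: IR = (4.5% − 14.3%) / 8.4% = -1.167
Goldcrest: IR = (22.5% − 14.3%) / 2.0% = 4.100
Highest: Goldcrest (4.100).

Goldcrest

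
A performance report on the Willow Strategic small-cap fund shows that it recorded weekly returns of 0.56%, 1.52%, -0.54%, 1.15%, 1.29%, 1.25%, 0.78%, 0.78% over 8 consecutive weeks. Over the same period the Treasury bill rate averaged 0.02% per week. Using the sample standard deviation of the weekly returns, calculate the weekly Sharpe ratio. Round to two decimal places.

μ = (0.56 + 1.52 − 0.54 + 1.15 + 1.29 + 1.25 + 0.78 + 0.78) / 8 = 0.8488%
Σ(r − μ)² = (0.56 − 0.8488)² + (1.52 − 0.8488)² + … = 2.9185
σ = √[2.9185 / 7] = 0.6457%
Sharpe = (μ − rf) / σ = (0.8488 − 0.02) / 0.6457 = 0.8288 / 0.6457 = 1.2836

1.28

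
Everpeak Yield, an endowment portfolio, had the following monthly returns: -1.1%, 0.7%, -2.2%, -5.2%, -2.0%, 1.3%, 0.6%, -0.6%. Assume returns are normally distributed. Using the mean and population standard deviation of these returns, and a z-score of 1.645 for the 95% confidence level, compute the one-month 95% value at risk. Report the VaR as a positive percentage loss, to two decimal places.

4.30

r̄ = (-1.1 + 0.7 − 2.2 − 5.2 − 2 + 1.3 + 0.6 − 0.6) / 8 = -1.0625%
Σ(r − r̄)² = (-1.1 − (-1.0625))² + (0.7 − (-1.0625))² + … = 30.9588
population σ = √(30.9588 / 8) = √3.8699 = 1.9672%
VaR = −(r̄ − z·σ) = −(-1.0625 − 1.645 × 1.9672) = −(-4.2985) = 4.2985%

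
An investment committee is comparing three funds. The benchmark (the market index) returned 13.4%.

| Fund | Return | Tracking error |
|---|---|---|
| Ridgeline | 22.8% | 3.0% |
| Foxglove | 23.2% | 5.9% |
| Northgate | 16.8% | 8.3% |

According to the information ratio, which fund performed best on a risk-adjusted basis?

Ridgeline: IR = (22.8% − 13.4%) / 3.0% = 3.133
Foxglove: IR = (23.2% − 13.4%) / 5.9% = 1.661
Northgate: IR = (16.8% − 13.4%) / 8.3% = 0.410
Highest: Ridgeline (3.133).

Ridgeline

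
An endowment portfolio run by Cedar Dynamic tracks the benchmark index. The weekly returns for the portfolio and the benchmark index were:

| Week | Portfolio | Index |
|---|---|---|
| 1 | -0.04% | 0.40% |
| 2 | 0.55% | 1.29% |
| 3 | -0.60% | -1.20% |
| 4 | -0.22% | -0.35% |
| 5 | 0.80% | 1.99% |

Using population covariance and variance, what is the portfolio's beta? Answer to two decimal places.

r̄p = 0.0980%,  r̄m = 0.4260%
Cov = Σ(rp − r̄p)(rm − r̄m) / 5 = 0.5748
Var(rm) = Σ(rm − r̄m)² / 5 = 1.2879
β = Cov / Var = 0.5748 / 1.2879 = 0.4463

0.45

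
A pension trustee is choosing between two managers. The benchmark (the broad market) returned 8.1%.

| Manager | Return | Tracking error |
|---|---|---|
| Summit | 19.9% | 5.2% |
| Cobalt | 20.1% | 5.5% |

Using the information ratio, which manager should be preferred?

Summit

Summit: IR = (19.9% − 8.1%) / 5.2% = 2.269
Cobalt: IR = (20.1% − 8.1%) / 5.5% = 2.182
Highest: Summit (2.269).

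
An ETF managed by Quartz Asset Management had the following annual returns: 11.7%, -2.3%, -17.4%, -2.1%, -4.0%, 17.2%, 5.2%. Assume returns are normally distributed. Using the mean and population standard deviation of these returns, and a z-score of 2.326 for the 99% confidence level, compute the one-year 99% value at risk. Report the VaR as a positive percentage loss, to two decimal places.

μ = (11.7 − 2.3 − 17.4 − 2.1 − 4 + 17.2 + 5.2) / 7 = 1.1857%
Population std dev = √[778.3886 / 7] = 10.5451%
VaR = −(μ − z·σ) = −(1.1857 − 2.326 × 10.5451) = −(-23.3422) = 23.3422%

23.34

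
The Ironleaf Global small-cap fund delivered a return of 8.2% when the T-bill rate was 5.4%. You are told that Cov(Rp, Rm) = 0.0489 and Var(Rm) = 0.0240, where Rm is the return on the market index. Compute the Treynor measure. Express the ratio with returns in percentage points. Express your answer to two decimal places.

1.37

β = Cov / Var = 0.0489 / 0.0240 = 2.0375
Treynor = (Rp − Rf) / β = (8.2% − 5.4%) / 2.0375 = 2.80 / 2.0375 = 1.3742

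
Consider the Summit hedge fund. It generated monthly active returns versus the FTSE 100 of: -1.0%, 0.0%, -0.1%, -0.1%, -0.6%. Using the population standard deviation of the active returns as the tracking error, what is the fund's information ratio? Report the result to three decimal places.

r̄ = (-1 + 0 − 0.1 − 0.1 − 0.6) / 5 = -1.80 / 5 = -0.3600%
Population σ = √[Σ(r − r̄)² / 5] = √[0.7320 / 5] = √0.1464 = 0.3826%
IR = r̄ / tracking error = -0.3600 / 0.3826 = -0.9409

-0.941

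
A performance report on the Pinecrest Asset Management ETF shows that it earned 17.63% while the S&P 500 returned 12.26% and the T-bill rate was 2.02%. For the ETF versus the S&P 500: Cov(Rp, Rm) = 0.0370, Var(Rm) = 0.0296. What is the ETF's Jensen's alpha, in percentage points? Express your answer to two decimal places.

2.81

β = Cov / Var = 0.0370 / 0.0296 = 1.2500
E[R] = Rf + β(Rm − Rf) = 2.02% + 1.2500 × (12.26% − 2.02%) = 14.8200%
α = Rp − E[R] = 17.63% − 14.8200% = 2.8100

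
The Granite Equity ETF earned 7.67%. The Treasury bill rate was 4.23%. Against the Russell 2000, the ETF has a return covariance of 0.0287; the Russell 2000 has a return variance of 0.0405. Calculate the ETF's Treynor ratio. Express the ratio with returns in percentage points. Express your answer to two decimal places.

4.85

β = Cov / Var = 0.0287 / 0.0405 = 0.7086
Treynor = (Rp − Rf) / β = (7.67% − 4.23%) / 0.7086 = 3.44 / 0.7086 = 4.8546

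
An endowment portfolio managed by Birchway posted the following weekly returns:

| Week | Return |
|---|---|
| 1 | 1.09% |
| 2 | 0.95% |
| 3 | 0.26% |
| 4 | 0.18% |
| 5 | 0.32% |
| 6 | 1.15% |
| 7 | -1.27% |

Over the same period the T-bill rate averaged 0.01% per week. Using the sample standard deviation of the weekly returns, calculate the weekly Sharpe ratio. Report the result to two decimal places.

0.45

r̄ = (1.09 + 0.95 + 0.26 + 0.18 + 0.32 + 1.15 − 1.27) / 7 = 0.3829%
Σ(r − r̄)² = 4.2023; sample σ = √(4.2023/6) = 0.8369%
Sharpe = (r̄ − rf) / σ = (0.3829 − 0.01) / 0.8369 = 0.3729 / 0.8369 = 0.4456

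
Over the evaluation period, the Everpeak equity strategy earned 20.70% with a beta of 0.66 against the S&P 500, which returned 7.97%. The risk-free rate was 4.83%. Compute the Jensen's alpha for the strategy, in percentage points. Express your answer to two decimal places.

CAPM expected return = Rf + β(Rm − Rf) = 4.83% + 0.66 × (7.97% − 4.83%) = 4.83 + 0.66 × 3.14 = 6.9024%
Jensen's α = Rp − E[R] = 20.70% − 6.9024% = 13.7976

13.80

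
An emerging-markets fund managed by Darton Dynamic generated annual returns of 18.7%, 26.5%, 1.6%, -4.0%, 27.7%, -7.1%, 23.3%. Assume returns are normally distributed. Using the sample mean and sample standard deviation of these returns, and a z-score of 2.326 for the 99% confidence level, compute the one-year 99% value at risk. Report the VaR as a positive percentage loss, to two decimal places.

Mean return μ = 86.70 / 7 = 12.3857%
Sample σ = √[Σ(r − μ)² / 6] = √[1357.2486 / 6] = √226.2081 = 15.0402%
VaR = −(μ − z·σ) = −(12.3857 − 2.326 × 15.0402) = −(-22.5978) = 22.5978%

22.60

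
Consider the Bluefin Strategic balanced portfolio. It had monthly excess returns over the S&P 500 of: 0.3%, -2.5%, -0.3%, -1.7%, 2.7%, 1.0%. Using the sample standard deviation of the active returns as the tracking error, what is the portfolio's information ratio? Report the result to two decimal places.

-0.04

Mean return μ = -0.50 / 6 = -0.0833%
Sample σ = √[Σ(r − μ)² / 5] = √[17.5683 / 5] = √3.5137 = 1.8745%
IR = μ / tracking error = -0.0833 / 1.8745 = -0.0444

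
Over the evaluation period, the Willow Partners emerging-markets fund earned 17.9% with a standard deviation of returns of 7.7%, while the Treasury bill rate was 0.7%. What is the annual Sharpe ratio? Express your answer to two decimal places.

2.23

Sharpe = (Rp − Rf) / σp = (17.9% − 0.7%) / 7.7% = 17.20% / 7.7% = 2.2338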